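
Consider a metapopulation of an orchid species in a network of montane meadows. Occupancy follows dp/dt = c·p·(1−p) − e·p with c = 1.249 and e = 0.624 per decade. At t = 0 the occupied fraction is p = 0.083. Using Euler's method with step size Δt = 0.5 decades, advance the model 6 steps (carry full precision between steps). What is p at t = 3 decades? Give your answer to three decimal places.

Update rule: p ← p + [c·p·(1−p) − e·p]·Δt with Δt = 0.5.
step 1: Δp = +0.02164, p = 0.10464
step 2: Δp = +0.02586, p = 0.13050
step 3: Δp = +0.03015, p = 0.16064
step 4: Δp = +0.03408, p = 0.19473
step 5: Δp = +0.03717, p = 0.23190
step 6: Δp = +0.03888, p = 0.27078

0.271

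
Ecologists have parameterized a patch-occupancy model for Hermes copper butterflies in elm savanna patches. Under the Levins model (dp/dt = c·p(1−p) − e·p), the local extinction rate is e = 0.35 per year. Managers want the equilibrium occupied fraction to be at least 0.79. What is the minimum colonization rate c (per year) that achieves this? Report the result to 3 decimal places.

p* = 1 − e/c ≥ 0.79 requires e/c ≤ 0.2100, i.e. c ≥ e/0.2100.
c_min = 0.35/0.2100 = 1.6667.

1.667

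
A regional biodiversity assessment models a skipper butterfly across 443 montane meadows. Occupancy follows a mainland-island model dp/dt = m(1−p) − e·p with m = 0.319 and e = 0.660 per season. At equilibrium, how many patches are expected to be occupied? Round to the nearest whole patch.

p* = m/(m+e) = 0.319/0.9790 = 0.3258.
Expected occupied patches = N × p* = 443 × 0.3258 = 144.35 ≈ 144.

144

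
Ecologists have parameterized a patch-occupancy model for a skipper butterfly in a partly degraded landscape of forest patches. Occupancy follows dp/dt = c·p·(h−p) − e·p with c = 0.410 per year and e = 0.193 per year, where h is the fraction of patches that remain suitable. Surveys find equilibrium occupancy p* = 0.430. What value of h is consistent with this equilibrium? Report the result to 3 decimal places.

At equilibrium c(h−p*) = e, so h = p* + e/c.
h = 0.430 + 0.193/0.410 = 0.430 + 0.4707 = 0.9007.

0.901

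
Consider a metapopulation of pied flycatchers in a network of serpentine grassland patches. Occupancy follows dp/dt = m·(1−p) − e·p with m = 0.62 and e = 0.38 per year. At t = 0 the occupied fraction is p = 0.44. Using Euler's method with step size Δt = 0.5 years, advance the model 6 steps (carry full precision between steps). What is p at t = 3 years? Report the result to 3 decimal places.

0.617

Update rule: p ← p + [m·(1−p) − e·p]·Δt with Δt = 0.5.
step 1: Δp = +0.09000, p = 0.53000
step 2: Δp = +0.04500, p = 0.57500
step 3: Δp = +0.02250, p = 0.59750
step 4: Δp = +0.01125, p = 0.60875
step 5: Δp = +0.00563, p = 0.61437
step 6: Δp = +0.00281, p = 0.61719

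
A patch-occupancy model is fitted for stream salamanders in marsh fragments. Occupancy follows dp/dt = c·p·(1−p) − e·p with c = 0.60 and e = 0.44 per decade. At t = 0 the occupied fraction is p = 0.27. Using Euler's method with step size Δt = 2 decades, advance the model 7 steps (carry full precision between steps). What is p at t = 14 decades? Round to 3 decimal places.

0.267

Update rule: p ← p + [c·p·(1−p) − e·p]·Δt with Δt = 2.
t = 2: p = 0.27000 + (-0.00108) = 0.26892
t = 4: p = 0.26892 + (-0.00073) = 0.26819
t = 6: p = 0.26819 + (-0.00049) = 0.26770
t = 8: p = 0.26770 + (-0.00033) = 0.26737
t = 10: p = 0.26737 + (-0.00023) = 0.26714
t = 12: p = 0.26714 + (-0.00015) = 0.26699
t = 14: p = 0.26699 + (-0.00010) = 0.26689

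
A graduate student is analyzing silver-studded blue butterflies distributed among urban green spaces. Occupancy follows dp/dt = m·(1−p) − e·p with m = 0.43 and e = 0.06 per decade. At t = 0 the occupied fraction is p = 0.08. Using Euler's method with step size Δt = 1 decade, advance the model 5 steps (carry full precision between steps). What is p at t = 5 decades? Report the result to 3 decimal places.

0.850

Update rule: p ← p + [m·(1−p) − e·p]·Δt with Δt = 1.
  1  |  dp/dt·Δt = +0.390800  |  p_1 = 0.470800
  2  |  dp/dt·Δt = +0.199308  |  p_2 = 0.670108
  3  |  dp/dt·Δt = +0.101647  |  p_3 = 0.771755
  4  |  dp/dt·Δt = +0.051840  |  p_4 = 0.823595
  5  |  dp/dt·Δt = +0.026438  |  p_5 = 0.850033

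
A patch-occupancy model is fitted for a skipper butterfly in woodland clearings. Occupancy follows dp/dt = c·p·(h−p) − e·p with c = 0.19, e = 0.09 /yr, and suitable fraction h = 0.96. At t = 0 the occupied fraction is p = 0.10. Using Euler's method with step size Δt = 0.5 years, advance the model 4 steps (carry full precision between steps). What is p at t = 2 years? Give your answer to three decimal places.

Update rule: p ← p + [c·p·(h−p) − e·p]·Δt with Δt = 0.5.
  1  |  dp/dt·Δt = +0.003670  |  p_1 = 0.103670
  2  |  dp/dt·Δt = +0.003769  |  p_2 = 0.107439
  3  |  dp/dt·Δt = +0.003867  |  p_3 = 0.111306
  4  |  dp/dt·Δt = +0.003965  |  p_4 = 0.115271

0.115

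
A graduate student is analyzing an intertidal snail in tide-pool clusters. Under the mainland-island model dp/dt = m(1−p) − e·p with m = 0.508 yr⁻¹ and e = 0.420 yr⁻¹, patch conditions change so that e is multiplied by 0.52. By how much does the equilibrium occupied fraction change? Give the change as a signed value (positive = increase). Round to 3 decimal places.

0.152

Before: p* = 0.508/(0.508+0.420) = 0.5474.
After: m = 0.508, e = 0.2184; p* = 0.508/0.7264 = 0.6993.
Δp* = 0.6993 − 0.5474 = +0.1519.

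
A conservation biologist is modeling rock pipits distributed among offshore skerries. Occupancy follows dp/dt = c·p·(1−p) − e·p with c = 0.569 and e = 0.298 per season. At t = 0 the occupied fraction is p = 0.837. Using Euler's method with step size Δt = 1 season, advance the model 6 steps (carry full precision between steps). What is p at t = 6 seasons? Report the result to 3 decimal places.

0.503

Update rule: p ← p + [c·p·(1−p) − e·p]·Δt with Δt = 1.
  1  |  dp/dt·Δt = -0.171797  |  p_1 = 0.665203
  2  |  dp/dt·Δt = -0.071510  |  p_2 = 0.593693
  3  |  dp/dt·Δt = -0.039666  |  p_3 = 0.554028
  4  |  dp/dt·Δt = -0.024511  |  p_4 = 0.529517
  5  |  dp/dt·Δt = -0.016042  |  p_5 = 0.513475
  6  |  dp/dt·Δt = -0.010869  |  p_6 = 0.502606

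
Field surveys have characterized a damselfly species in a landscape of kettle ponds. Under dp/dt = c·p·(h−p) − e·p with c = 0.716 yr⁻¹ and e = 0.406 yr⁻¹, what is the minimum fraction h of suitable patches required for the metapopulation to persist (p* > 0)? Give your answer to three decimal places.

p* = h − e/c is positive only when h > e/c.
h_min = e/c = 0.406/0.716 = 0.5670.

0.567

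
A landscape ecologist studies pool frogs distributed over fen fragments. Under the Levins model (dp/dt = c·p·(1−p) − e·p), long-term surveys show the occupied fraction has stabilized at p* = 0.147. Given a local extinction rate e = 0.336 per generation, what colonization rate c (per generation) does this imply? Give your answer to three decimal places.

At equilibrium c(1−p*) = e, so c = e/(1−p*).
c = 0.336/(1 − 0.147) = 0.336/0.8530 = 0.3939.

0.394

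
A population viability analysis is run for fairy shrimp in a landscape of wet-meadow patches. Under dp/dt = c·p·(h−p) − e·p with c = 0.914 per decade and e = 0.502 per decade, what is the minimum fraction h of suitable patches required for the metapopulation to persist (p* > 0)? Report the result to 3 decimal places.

p* = h − e/c is positive only when h > e/c.
h_min = e/c = 0.502/0.914 = 0.5492.

0.549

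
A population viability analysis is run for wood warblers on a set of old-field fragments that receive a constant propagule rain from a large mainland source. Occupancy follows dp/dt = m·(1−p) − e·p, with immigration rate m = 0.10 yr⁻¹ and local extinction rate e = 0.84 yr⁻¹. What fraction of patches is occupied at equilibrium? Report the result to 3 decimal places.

Setting dp/dt = 0: m − m·p* = e·p*, so m = (m+e)·p*.
p* = m/(m+e) = 0.10/(0.10+0.84) = 0.10/0.9400 = 0.1064.

0.106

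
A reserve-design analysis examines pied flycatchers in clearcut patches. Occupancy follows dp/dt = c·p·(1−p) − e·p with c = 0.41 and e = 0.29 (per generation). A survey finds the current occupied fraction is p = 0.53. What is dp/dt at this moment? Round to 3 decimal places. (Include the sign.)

Colonization term: c·p·(1−p) = 0.41×0.53×0.4700 = 0.10213.
Extinction term: e·p = 0.15370.
dp/dt = 0.10213 − 0.15370 = -0.05157.

-0.052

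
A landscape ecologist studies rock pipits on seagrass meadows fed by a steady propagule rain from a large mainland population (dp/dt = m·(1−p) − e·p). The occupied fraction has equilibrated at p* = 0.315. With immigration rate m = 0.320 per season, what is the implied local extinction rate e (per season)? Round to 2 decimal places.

At equilibrium m(1−p*) = e·p*, so e = m(1−p*)/p*.
e = 0.320 × 0.6850 / 0.315 = 0.6959.

0.70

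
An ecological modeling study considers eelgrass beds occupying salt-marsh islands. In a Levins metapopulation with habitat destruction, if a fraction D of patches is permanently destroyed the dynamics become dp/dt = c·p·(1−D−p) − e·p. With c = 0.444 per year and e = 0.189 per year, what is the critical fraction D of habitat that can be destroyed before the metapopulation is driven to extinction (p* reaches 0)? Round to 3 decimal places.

0.574

The nontrivial equilibrium is p* = (1−D) − e/c; extinction occurs when this hits zero.
So D_crit = 1 − e/c = 1 − 0.189/0.444 = 1 − 0.4257 = 0.5743.
Note this equals the original equilibrium occupancy — the Levins extinction-debt result.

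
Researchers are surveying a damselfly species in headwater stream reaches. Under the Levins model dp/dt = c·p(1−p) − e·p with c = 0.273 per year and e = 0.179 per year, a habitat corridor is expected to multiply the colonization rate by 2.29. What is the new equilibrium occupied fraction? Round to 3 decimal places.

Before: p* = 1 − 0.179/0.273 = 0.3443.
After the change, c = 0.62517, e = 0.179, so p* = 1 − 0.179/0.62517 = 0.7137.

0.714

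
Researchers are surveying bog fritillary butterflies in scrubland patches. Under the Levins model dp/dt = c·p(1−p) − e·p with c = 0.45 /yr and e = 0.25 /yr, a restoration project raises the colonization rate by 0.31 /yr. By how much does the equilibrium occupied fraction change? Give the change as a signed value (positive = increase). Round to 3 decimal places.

Before: p* = 1 − 0.25/0.45 = 0.4444.
After the change, c = 0.76, e = 0.25, so p* = 1 − 0.25/0.76 = 0.6711.
Δp* = 0.6711 − 0.4444 = +0.2266.

0.227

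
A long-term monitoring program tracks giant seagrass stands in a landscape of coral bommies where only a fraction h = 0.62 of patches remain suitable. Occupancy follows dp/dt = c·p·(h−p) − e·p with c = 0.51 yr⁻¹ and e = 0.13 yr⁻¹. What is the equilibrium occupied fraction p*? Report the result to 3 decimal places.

0.365

Setting dp/dt = 0 and dividing by p* gives c·(h−p*) = e.
So p* = h − e/c = 0.62 − 0.13/0.51 = 0.62 − 0.2549 = 0.3651.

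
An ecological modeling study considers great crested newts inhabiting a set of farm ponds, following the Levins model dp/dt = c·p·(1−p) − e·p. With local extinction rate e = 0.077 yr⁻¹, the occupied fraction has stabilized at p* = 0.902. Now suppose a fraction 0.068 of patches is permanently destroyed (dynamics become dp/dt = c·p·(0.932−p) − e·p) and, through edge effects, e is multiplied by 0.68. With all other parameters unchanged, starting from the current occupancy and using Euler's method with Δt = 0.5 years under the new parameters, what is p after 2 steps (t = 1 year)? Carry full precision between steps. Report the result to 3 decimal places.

0.881

Balance c(1−p*) = e gives c = e/(1 − 0.90200) = 0.077/0.09800 = 0.78571.
Starting from p₀ = 0.90200; update p ← p + (dp/dt)·Δt with the new parameters.
step 1: Δp = -0.01298, p = 0.88902
step 2: Δp = -0.00826, p = 0.88075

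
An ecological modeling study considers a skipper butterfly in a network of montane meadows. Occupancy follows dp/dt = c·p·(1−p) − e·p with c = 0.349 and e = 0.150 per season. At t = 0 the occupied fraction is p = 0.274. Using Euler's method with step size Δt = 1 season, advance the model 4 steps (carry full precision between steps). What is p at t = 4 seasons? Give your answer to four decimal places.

0.3847

Update rule: p ← p + [c·p·(1−p) − e·p]·Δt with Δt = 1.
p: 0.27400 → 0.30232  (Δp = +0.02832)
p: 0.30232 → 0.33059  (Δp = +0.02826)
p: 0.33059 → 0.35823  (Δp = +0.02765)
p: 0.35823 → 0.38473  (Δp = +0.02650)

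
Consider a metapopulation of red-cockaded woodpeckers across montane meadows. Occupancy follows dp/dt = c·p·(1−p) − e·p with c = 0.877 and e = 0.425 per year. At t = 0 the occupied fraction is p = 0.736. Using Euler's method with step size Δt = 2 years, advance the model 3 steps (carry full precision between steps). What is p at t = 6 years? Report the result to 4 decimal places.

0.5138

Update rule: p ← p + [c·p·(1−p) − e·p]·Δt with Δt = 2.
step 1: Δp = -0.28479, p = 0.45121
step 2: Δp = +0.05080, p = 0.50201
step 3: Δp = +0.01179, p = 0.51379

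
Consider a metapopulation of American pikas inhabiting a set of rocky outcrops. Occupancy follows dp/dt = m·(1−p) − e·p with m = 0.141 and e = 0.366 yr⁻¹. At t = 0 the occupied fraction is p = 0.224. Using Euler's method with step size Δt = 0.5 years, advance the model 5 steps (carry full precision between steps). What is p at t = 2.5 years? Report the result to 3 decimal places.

Update rule: p ← p + [m·(1−p) − e·p]·Δt with Δt = 0.5.
p: 0.22400 → 0.23772  (Δp = +0.01372)
p: 0.23772 → 0.24795  (Δp = +0.01024)
p: 0.24795 → 0.25560  (Δp = +0.00764)
p: 0.25560 → 0.26130  (Δp = +0.00571)
p: 0.26130 → 0.26556  (Δp = +0.00426)

0.266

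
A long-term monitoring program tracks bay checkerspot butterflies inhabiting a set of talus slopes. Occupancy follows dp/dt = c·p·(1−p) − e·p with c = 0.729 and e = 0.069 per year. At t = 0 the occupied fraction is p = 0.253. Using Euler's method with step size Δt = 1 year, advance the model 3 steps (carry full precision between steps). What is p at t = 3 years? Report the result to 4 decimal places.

Update rule: p ← p + [c·p·(1−p) − e·p]·Δt with Δt = 1.
t = 1: p = 0.25300 + (+0.12032) = 0.37332
t = 2: p = 0.37332 + (+0.14479) = 0.51811
t = 3: p = 0.51811 + (+0.14626) = 0.66437

0.6644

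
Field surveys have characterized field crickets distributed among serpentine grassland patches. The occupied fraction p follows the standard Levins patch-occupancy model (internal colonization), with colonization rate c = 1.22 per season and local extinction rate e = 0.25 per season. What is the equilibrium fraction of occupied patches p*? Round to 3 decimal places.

0.795

At equilibrium, colonization balances extinction: c·p*·(1−p*) = e·p*.
So p* = 1 − e/c = 1 − 0.25/1.22 = 1 − 0.2049 = 0.7951.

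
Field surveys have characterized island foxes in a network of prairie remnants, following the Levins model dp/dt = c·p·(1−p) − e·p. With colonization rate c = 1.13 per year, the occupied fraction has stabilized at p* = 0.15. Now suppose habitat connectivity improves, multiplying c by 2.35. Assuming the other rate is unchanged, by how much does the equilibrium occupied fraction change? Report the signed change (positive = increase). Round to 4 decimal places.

0.4883

Balance c(1−p*) = e gives e = 1.13×(1 − 0.15000) = 0.96050.
New p* = 1 − e/c = 1 − 0.96050/2.65550 = 0.63830.
Δp* = 0.63830 − 0.15000 = +0.48830.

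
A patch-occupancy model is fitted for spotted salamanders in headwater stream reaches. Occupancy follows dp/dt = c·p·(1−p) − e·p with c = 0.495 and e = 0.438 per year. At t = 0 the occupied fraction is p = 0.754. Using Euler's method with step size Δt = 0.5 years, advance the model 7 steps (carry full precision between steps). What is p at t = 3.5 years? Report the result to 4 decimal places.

Update rule: p ← p + [c·p·(1−p) − e·p]·Δt with Δt = 0.5.
step 1: Δp = -0.11922, p = 0.63478
step 2: Δp = -0.08164, p = 0.55314
step 3: Δp = -0.05996, p = 0.49318
step 4: Δp = -0.04614, p = 0.44704
step 5: Δp = -0.03672, p = 0.41032
step 6: Δp = -0.02998, p = 0.38034
step 7: Δp = -0.02496, p = 0.35538

0.3554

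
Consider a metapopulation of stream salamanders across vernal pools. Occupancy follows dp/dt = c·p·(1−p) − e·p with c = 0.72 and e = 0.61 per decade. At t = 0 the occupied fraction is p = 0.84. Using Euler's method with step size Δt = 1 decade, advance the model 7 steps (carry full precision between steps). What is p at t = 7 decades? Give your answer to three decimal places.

Update rule: p ← p + [c·p·(1−p) − e·p]·Δt with Δt = 1.
p: 0.84000 → 0.42437  (Δp = -0.41563)
p: 0.42437 → 0.34138  (Δp = -0.08298)
p: 0.34138 → 0.29503  (Δp = -0.04636)
p: 0.29503 → 0.26481  (Δp = -0.03022)
p: 0.26481 → 0.24345  (Δp = -0.02136)
p: 0.24345 → 0.22756  (Δp = -0.01589)
p: 0.22756 → 0.21530  (Δp = -0.01225)

0.215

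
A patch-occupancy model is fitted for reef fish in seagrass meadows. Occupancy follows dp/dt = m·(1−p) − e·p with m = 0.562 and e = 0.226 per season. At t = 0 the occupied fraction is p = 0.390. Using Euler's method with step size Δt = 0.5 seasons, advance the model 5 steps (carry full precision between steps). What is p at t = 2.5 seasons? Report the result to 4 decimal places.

0.6868

Update rule: p ← p + [m·(1−p) − e·p]·Δt with Δt = 0.5.
  1  |  dp/dt·Δt = +0.127340  |  p_1 = 0.517340
  2  |  dp/dt·Δt = +0.077168  |  p_2 = 0.594508
  3  |  dp/dt·Δt = +0.046764  |  p_3 = 0.641272
  4  |  dp/dt·Δt = +0.028339  |  p_4 = 0.669611
  5  |  dp/dt·Δt = +0.017173  |  p_5 = 0.686784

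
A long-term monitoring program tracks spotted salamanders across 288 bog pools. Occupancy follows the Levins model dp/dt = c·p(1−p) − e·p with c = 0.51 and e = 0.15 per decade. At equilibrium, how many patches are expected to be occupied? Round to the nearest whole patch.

p* = 1 − e/c = 1 − 0.15/0.51 = 0.7059.
Expected occupied patches = N × p* = 288 × 0.7059 = 203.29 ≈ 203.

203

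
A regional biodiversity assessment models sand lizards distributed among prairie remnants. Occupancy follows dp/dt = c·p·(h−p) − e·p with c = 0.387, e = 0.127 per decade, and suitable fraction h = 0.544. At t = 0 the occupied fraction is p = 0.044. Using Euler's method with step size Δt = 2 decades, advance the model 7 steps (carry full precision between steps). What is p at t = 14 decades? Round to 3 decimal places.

Update rule: p ← p + [c·p·(h−p) − e·p]·Δt with Δt = 2.
  1  |  dp/dt·Δt = +0.005852  |  p_1 = 0.049852
  2  |  dp/dt·Δt = +0.006405  |  p_2 = 0.056257
  3  |  dp/dt·Δt = +0.006948  |  p_3 = 0.063205
  4  |  dp/dt·Δt = +0.007467  |  p_4 = 0.070672
  5  |  dp/dt·Δt = +0.007940  |  p_5 = 0.078612
  6  |  dp/dt·Δt = +0.008349  |  p_6 = 0.086961
  7  |  dp/dt·Δt = +0.008674  |  p_7 = 0.095636

0.096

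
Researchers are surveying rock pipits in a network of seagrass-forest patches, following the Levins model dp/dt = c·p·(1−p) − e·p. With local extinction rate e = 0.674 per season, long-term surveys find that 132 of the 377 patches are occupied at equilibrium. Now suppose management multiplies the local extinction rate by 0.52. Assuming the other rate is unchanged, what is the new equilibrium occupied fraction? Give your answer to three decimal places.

0.662

Observed p* = 132/377 = 0.35013.
Balance c(1−p*) = e gives c = e/(1 − 0.35013) = 0.674/0.64987 = 1.03713.
New p* = 1 − e/c = 1 − 0.35048/1.03713 = 0.66207.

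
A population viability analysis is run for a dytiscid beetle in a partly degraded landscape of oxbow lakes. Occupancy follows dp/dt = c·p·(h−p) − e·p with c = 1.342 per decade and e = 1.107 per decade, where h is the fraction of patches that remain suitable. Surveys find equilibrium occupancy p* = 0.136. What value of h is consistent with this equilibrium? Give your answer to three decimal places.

0.961

At equilibrium c(h−p*) = e, so h = p* + e/c.
h = 0.136 + 1.107/1.342 = 0.136 + 0.8249 = 0.9609.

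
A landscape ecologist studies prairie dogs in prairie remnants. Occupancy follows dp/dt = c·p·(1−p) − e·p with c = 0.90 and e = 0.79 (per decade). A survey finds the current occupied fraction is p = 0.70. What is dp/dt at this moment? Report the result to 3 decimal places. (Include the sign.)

Colonization term: c·p·(1−p) = 0.90×0.70×0.3000 = 0.18900.
Extinction term: e·p = 0.55300.
dp/dt = 0.18900 − 0.55300 = -0.36400.

-0.364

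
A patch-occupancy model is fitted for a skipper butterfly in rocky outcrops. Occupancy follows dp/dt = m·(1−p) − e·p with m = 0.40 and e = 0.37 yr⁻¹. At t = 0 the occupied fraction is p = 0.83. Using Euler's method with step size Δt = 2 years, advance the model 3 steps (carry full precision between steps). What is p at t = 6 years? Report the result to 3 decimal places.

Update rule: p ← p + [m·(1−p) − e·p]·Δt with Δt = 2.
t = 2: p = 0.83000 + (-0.47820) = 0.35180
t = 4: p = 0.35180 + (+0.25823) = 0.61003
t = 6: p = 0.61003 + (-0.13944) = 0.47058

0.471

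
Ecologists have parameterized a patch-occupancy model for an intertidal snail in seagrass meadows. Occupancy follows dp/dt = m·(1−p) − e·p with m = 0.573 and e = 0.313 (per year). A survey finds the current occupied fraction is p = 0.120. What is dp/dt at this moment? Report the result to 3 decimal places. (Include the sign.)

0.467

Colonization term: m·(1−p) = 0.573×0.8800 = 0.50424.
Extinction term: e·p = 0.03756.
dp/dt = 0.50424 − 0.03756 = 0.46668.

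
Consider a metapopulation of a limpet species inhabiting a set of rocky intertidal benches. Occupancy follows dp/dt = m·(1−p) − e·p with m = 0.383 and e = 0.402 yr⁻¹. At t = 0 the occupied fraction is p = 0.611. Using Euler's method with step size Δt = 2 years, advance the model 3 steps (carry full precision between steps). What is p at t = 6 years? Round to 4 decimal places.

0.4651

Update rule: p ← p + [m·(1−p) − e·p]·Δt with Δt = 2.
  1  |  dp/dt·Δt = -0.193270  |  p_1 = 0.417730
  2  |  dp/dt·Δt = +0.110164  |  p_2 = 0.527894
  3  |  dp/dt·Δt = -0.062793  |  p_3 = 0.465100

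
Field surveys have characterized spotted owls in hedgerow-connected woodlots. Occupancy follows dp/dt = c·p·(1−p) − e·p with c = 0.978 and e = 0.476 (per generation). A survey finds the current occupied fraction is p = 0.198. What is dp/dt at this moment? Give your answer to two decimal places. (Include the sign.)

Colonization term: c·p·(1−p) = 0.978×0.198×0.8020 = 0.15530.
Extinction term: e·p = 0.09425.
dp/dt = 0.15530 − 0.09425 = 0.06105.

0.06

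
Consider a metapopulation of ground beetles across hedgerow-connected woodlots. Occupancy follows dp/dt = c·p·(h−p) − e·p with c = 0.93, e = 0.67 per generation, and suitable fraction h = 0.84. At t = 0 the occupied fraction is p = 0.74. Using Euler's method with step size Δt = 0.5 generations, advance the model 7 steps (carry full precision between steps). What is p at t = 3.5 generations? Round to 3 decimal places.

0.251

Update rule: p ← p + [c·p·(h−p) − e·p]·Δt with Δt = 0.5.
t = 0.5: p = 0.74000 + (-0.21349) = 0.52651
t = 1: p = 0.52651 + (-0.09963) = 0.42688
t = 1.5: p = 0.42688 + (-0.06100) = 0.36588
t = 2: p = 0.36588 + (-0.04191) = 0.32397
t = 2.5: p = 0.32397 + (-0.03079) = 0.29318
t = 3: p = 0.29318 + (-0.02367) = 0.26951
t = 3.5: p = 0.26951 + (-0.01879) = 0.25072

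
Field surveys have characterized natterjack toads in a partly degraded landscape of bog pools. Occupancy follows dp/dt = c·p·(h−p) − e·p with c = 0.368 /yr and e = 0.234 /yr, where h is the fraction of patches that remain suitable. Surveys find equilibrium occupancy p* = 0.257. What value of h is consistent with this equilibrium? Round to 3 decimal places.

At equilibrium c(h−p*) = e, so h = p* + e/c.
h = 0.257 + 0.234/0.368 = 0.257 + 0.6359 = 0.8929.

0.893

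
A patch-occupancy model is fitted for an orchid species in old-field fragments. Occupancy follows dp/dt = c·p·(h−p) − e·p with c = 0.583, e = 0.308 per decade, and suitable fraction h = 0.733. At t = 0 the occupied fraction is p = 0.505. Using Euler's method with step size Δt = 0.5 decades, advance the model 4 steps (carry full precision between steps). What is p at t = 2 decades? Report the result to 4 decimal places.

Update rule: p ← p + [c·p·(h−p) − e·p]·Δt with Δt = 0.5.
  1  |  dp/dt·Δt = -0.044207  |  p_1 = 0.460793
  2  |  dp/dt·Δt = -0.034399  |  p_2 = 0.426394
  3  |  dp/dt·Δt = -0.027555  |  p_3 = 0.398839
  4  |  dp/dt·Δt = -0.022571  |  p_4 = 0.376268

0.3763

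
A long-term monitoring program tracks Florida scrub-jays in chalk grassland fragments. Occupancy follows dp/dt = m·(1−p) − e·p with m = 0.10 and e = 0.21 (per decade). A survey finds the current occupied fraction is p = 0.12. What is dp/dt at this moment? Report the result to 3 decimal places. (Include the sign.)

0.063

Colonization term: m·(1−p) = 0.10×0.8800 = 0.08800.
Extinction term: e·p = 0.02520.
dp/dt = 0.08800 − 0.02520 = 0.06280.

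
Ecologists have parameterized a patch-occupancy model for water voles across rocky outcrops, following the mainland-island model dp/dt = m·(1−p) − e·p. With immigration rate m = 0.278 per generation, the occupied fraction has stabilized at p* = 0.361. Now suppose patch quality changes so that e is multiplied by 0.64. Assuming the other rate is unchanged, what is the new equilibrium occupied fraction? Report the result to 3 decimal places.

0.469

Balance m(1−p*) = e·p* gives e = m(1−p*)/p* = 0.278×0.63900/0.36100 = 0.49208.
New p* = m/(m+e) = 0.27800/(0.27800+0.31493) = 0.46886.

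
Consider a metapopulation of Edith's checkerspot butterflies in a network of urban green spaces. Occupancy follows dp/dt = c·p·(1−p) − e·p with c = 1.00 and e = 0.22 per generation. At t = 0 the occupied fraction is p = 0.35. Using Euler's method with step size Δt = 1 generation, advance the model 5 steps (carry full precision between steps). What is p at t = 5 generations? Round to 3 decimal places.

0.777

Update rule: p ← p + [c·p·(1−p) − e·p]·Δt with Δt = 1.
p: 0.35000 → 0.50050  (Δp = +0.15050)
p: 0.50050 → 0.64039  (Δp = +0.13989)
p: 0.64039 → 0.72979  (Δp = +0.08940)
p: 0.72979 → 0.76643  (Δp = +0.03664)
p: 0.76643 → 0.77683  (Δp = +0.01040)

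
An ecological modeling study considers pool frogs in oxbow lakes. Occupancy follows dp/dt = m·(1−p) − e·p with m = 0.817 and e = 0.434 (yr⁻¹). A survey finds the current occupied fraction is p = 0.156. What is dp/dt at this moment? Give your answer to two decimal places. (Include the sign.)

0.62

Colonization term: m·(1−p) = 0.817×0.8440 = 0.68955.
Extinction term: e·p = 0.06770.
dp/dt = 0.68955 − 0.06770 = 0.62184.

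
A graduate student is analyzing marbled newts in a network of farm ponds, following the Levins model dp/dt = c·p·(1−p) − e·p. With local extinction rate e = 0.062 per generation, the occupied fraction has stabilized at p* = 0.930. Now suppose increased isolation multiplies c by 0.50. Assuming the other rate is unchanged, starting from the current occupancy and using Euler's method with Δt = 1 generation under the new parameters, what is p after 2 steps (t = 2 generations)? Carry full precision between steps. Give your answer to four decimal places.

Balance c(1−p*) = e gives c = e/(1 − 0.93000) = 0.062/0.07000 = 0.88571.
Starting from p₀ = 0.93000; update p ← p + (dp/dt)·Δt with the new parameters.
t = 1: p = 0.93000 + (-0.02883) = 0.90117
t = 2: p = 0.90117 + (-0.01643) = 0.88474

0.8847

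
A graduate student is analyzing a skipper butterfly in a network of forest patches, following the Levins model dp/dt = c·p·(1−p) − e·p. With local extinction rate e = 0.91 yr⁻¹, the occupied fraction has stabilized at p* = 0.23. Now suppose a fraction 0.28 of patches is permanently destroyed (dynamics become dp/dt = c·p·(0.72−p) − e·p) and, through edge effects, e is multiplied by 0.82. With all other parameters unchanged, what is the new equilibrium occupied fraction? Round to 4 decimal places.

Balance c(1−p*) = e gives c = e/(1 − 0.23000) = 0.91/0.77000 = 1.18182.
New p* = 0.72 − e/c = 0.72 − 0.74620/1.18182 = 0.08860.

0.0886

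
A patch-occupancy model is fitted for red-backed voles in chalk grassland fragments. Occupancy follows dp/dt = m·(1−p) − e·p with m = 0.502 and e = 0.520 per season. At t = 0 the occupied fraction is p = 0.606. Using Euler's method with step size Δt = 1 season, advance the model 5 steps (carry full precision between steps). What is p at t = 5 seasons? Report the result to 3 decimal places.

0.491

Update rule: p ← p + [m·(1−p) − e·p]·Δt with Δt = 1.
t = 1: p = 0.60600 + (-0.11733) = 0.48867
t = 2: p = 0.48867 + (+0.00258) = 0.49125
t = 3: p = 0.49125 + (-0.00006) = 0.49119
t = 4: p = 0.49119 + (+0.00000) = 0.49119
t = 5: p = 0.49119 + (-0.00000) = 0.49119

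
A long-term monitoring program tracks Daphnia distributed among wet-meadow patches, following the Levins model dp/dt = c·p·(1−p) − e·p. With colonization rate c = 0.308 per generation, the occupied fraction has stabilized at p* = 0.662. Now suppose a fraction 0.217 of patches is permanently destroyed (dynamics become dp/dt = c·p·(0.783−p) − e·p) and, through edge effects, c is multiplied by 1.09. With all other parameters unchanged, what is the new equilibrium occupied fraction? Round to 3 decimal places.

0.473

Balance c(1−p*) = e gives e = 0.308×(1 − 0.66200) = 0.10410.
New p* = 0.783 − e/c = 0.783 − 0.10410/0.33572 = 0.47292.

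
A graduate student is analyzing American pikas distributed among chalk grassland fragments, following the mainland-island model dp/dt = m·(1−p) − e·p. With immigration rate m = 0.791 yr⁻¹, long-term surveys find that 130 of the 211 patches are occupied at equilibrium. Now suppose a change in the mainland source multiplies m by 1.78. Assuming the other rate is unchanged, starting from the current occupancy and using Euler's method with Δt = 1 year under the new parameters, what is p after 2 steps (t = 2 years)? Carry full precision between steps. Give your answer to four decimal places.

Observed p* = 130/211 = 0.61611.
Balance m(1−p*) = e·p* gives e = m(1−p*)/p* = 0.791×0.38389/0.61611 = 0.49285.
Starting from p₀ = 0.61611; update p ← p + (dp/dt)·Δt with the new parameters.
step 1: Δp = +0.23685, p = 0.85296
step 2: Δp = -0.21336, p = 0.63960

0.6396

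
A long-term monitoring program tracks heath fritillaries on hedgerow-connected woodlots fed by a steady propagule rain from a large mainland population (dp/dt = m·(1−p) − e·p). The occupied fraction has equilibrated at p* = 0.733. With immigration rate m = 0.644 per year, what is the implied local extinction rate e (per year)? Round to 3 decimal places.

0.235

At equilibrium m(1−p*) = e·p*, so e = m(1−p*)/p*.
e = 0.644 × 0.2670 / 0.733 = 0.2346.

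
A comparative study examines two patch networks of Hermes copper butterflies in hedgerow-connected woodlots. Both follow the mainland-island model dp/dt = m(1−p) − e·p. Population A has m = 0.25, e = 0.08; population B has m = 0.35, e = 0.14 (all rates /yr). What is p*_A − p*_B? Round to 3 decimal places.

A: p*_A = m/(m+e) = 0.25/0.3300 = 0.7576.
B: p*_B = 0.35/0.4900 = 0.7143.
p*_A − p*_B = 0.7576 − 0.7143 = 0.0433.

0.043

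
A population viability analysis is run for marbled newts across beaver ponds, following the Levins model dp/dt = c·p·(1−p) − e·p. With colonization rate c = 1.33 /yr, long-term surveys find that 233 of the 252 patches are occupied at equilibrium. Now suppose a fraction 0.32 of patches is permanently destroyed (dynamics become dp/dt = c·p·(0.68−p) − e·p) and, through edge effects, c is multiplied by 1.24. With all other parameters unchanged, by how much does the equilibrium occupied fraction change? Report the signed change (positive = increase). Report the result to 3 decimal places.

-0.305

Observed p* = 233/252 = 0.92460.
Balance c(1−p*) = e gives e = 1.33×(1 − 0.92460) = 0.10028.
New p* = 0.68 − e/c = 0.68 − 0.10028/1.64920 = 0.61919.
Δp* = 0.61919 − 0.92460 = -0.30541.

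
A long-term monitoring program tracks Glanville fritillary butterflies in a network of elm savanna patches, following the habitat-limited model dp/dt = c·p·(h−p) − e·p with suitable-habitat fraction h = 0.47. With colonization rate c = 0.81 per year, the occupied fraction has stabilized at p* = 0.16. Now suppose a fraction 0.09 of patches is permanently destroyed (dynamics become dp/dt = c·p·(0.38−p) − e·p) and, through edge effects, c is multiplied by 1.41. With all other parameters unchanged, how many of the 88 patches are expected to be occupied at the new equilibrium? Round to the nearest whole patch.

14

Balance c(h−p*) = e gives e = 0.81×(0.47 − 0.16000) = 0.25110.
New p* = 0.38 − e/c = 0.38 − 0.25110/1.14210 = 0.16014.
Expected occupied = 88 × 0.16014 = 14.09 ≈ 14.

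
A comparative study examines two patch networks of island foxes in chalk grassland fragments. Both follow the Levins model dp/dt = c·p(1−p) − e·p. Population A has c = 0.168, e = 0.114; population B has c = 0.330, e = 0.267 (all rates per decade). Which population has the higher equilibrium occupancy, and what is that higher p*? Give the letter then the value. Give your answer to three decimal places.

A: p*_A = 1 − 0.114/0.168 = 0.3214.
B: p*_B = 1 − 0.267/0.330 = 0.1909.
A is higher at 0.3214.

A, 0.321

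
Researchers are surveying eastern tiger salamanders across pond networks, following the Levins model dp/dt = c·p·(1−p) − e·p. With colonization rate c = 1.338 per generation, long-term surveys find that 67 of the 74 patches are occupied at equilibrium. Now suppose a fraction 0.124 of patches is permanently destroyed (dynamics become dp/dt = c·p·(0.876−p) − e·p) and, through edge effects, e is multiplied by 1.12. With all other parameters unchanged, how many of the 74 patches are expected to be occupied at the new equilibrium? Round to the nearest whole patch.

Observed p* = 67/74 = 0.90541.
Balance c(1−p*) = e gives e = 1.338×(1 − 0.90541) = 0.12656.
New p* = 0.876 − e/c = 0.876 − 0.14175/1.33800 = 0.77006.
Expected occupied = 74 × 0.77006 = 56.98 ≈ 57.

57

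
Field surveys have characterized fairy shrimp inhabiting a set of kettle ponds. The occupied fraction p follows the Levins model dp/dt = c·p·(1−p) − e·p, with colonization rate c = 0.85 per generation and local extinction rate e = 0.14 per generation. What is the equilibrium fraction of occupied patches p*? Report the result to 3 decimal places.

At equilibrium, colonization balances extinction: c·p*·(1−p*) = e·p*.
So p* = 1 − e/c = 1 − 0.14/0.85 = 1 − 0.1647 = 0.8353.

0.835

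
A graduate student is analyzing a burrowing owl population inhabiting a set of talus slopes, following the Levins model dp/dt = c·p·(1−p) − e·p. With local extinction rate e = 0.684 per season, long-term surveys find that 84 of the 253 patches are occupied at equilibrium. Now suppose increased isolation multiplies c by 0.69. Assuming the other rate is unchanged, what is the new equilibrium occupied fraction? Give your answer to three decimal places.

0.032

Observed p* = 84/253 = 0.33202.
Balance c(1−p*) = e gives c = e/(1 − 0.33202) = 0.684/0.66798 = 1.02398.
New p* = 1 − e/c = 1 − 0.68400/0.70655 = 0.03192.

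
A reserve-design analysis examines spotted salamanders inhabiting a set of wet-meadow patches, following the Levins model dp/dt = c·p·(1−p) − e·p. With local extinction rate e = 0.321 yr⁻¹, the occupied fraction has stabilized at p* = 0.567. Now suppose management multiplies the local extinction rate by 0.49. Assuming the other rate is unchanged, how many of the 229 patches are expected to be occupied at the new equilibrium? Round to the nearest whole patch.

180

Balance c(1−p*) = e gives c = e/(1 − 0.56700) = 0.321/0.43300 = 0.74134.
New p* = 1 − e/c = 1 − 0.15729/0.74134 = 0.78783.
Expected occupied = 229 × 0.78783 = 180.41 ≈ 180.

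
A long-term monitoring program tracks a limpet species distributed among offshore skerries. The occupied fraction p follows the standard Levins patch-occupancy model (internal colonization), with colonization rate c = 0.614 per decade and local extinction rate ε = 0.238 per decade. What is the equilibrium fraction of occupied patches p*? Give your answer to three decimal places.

At equilibrium, colonization balances extinction: c·p*·(1−p*) = ε·p*.
So p* = 1 − ε/c = 1 − 0.238/0.614 = 1 − 0.3876 = 0.6124.

0.612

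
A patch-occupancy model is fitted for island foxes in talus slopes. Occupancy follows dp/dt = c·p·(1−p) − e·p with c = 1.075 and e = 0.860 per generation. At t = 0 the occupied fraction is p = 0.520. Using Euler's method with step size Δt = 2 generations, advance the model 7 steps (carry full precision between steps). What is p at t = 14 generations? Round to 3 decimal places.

0.198

Update rule: p ← p + [c·p·(1−p) − e·p]·Δt with Δt = 2.
t = 2: p = 0.52000 + (-0.35776) = 0.16224
t = 4: p = 0.16224 + (+0.01317) = 0.17541
t = 6: p = 0.17541 + (+0.00927) = 0.18468
t = 8: p = 0.18468 + (+0.00608) = 0.19077
t = 10: p = 0.19077 + (+0.00379) = 0.19455
t = 12: p = 0.19455 + (+0.00228) = 0.19683
t = 14: p = 0.19683 + (+0.00134) = 0.19817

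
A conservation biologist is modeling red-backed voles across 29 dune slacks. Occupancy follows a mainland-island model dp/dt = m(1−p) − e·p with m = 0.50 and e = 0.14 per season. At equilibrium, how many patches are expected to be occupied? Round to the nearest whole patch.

p* = m/(m+e) = 0.50/0.6400 = 0.7812.
Expected occupied patches = N × p* = 29 × 0.7812 = 22.66 ≈ 23.

23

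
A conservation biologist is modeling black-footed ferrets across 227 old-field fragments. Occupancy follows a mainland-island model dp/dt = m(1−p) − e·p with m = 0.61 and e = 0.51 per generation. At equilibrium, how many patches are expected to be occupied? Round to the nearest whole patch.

124

p* = m/(m+e) = 0.61/1.1200 = 0.5446.
Expected occupied patches = N × p* = 227 × 0.5446 = 123.63 ≈ 124.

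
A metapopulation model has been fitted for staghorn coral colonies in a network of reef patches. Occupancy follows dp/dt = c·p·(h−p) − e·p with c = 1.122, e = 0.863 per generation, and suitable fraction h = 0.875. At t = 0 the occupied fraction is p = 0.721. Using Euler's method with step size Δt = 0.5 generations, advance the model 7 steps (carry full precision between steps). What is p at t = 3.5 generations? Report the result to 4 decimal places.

0.2157

Update rule: p ← p + [c·p·(h−p) − e·p]·Δt with Δt = 0.5.
step 1: Δp = -0.24882, p = 0.47218
step 2: Δp = -0.09704, p = 0.37514
step 3: Δp = -0.05667, p = 0.31846
step 4: Δp = -0.03799, p = 0.28048
step 5: Δp = -0.02748, p = 0.25300
step 6: Δp = -0.02089, p = 0.23211
step 7: Δp = -0.01644, p = 0.21567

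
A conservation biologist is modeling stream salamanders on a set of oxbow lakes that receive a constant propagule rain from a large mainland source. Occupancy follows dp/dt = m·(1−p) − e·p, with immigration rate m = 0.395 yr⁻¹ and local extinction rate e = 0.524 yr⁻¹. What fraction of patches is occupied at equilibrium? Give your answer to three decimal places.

0.430

Setting dp/dt = 0: m − m·p* = e·p*, so m = (m+e)·p*.
p* = m/(m+e) = 0.395/(0.395+0.524) = 0.395/0.9190 = 0.4298.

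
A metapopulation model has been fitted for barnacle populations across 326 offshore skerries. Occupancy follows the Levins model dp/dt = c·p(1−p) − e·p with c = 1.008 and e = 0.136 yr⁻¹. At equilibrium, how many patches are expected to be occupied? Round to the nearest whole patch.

282

p* = 1 − e/c = 1 − 0.136/1.008 = 0.8651.
Expected occupied patches = N × p* = 326 × 0.8651 = 282.02 ≈ 282.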